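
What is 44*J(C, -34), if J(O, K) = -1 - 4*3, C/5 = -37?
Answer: -572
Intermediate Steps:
C = -185 (C = 5*(-37) = -185)
J(O, K) = -13 (J(O, K) = -1 - 12 = -13)
44*J(C, -34) = 44*(-13) = -572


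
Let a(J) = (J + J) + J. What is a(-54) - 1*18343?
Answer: -18505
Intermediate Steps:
a(J) = 3*J (a(J) = 2*J + J = 3*J)
a(-54) - 1*18343 = 3*(-54) - 1*18343 = -162 - 18343 = -18505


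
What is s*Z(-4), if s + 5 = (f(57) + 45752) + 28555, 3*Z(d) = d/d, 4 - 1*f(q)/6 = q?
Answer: 73984/3 ≈ 24661.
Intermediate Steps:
f(q) = 24 - 6*q
Z(d) = ⅓ (Z(d) = (d/d)/3 = (⅓)*1 = ⅓)
s = 73984 (s = -5 + (((24 - 6*57) + 45752) + 28555) = -5 + (((24 - 342) + 45752) + 28555) = -5 + ((-318 + 45752) + 28555) = -5 + (45434 + 28555) = -5 + 73989 = 73984)
s*Z(-4) = 73984*(⅓) = 73984/3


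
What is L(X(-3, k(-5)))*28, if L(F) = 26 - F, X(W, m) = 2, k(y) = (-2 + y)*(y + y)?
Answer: 672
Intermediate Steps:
k(y) = 2*y*(-2 + y) (k(y) = (-2 + y)*(2*y) = 2*y*(-2 + y))
L(X(-3, k(-5)))*28 = (26 - 1*2)*28 = (26 - 2)*28 = 24*28 = 672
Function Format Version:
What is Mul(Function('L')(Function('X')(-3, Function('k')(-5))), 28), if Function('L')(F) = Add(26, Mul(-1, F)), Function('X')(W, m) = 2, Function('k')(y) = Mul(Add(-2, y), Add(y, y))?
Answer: 672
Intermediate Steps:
Function('k')(y) = Mul(2, y, Add(-2, y)) (Function('k')(y) = Mul(Add(-2, y), Mul(2, y)) = Mul(2, y, Add(-2, y)))
Mul(Function('L')(Function('X')(-3, Function('k')(-5))), 28) = Mul(Add(26, Mul(-1, 2)), 28) = Mul(Add(26, -2), 28) = Mul(24, 28) = 672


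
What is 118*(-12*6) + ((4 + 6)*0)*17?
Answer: -8496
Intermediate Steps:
118*(-12*6) + ((4 + 6)*0)*17 = 118*(-72) + (10*0)*17 = -8496 + 0*17 = -8496 + 0 = -8496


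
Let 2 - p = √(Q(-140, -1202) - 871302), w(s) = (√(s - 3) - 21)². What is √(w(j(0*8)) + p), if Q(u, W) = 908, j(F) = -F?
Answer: √(440 - I*√870394 - 42*I*√3) ≈ 27.728 - 18.135*I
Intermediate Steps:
w(s) = (-21 + √(-3 + s))² (w(s) = (√(-3 + s) - 21)² = (-21 + √(-3 + s))²)
p = 2 - I*√870394 (p = 2 - √(908 - 871302) = 2 - √(-870394) = 2 - I*√870394 ≈ 2.0 - 932.95*I)
√(w(j(0*8)) + p) = √((-21 + √(-3 - 0*8))² + (2 - I*√870394)) = √((-21 + √(-3 - 1*0))² + (2 - I*√870394)) = √((-21 + √(-3 + 0))² + (2 - I*√870394)) = √((-21 + √(-3))² + (2 - I*√870394)) = √((-21 + I*√3)² + (2 - I*√870394)) = √(2 + (-21 + I*√3)² - I*√870394)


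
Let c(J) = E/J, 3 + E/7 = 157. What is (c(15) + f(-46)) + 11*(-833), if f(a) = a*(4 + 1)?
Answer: -139817/15 ≈ -9321.1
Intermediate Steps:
f(a) = 5*a (f(a) = a*5 = 5*a)
E = 1078 (E = -21 + 7*157 = -21 + 1099 = 1078)
c(J) = 1078/J
(c(15) + f(-46)) + 11*(-833) = (1078/15 + 5*(-46)) + 11*(-833) = (1078*(1/15) - 230) - 9163 = (1078/15 - 230) - 9163 = -2372/15 - 9163 = -139817/15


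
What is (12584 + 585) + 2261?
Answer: 15430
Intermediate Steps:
(12584 + 585) + 2261 = 13169 + 2261 = 15430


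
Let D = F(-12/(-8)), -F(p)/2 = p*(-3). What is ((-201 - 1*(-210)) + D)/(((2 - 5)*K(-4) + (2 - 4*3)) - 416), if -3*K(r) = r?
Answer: -9/215 ≈ -0.041860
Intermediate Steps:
K(r) = -r/3
F(p) = 6*p (F(p) = -2*p*(-3) = -(-6)*p = 6*p)
D = 9 (D = 6*(-12/(-8)) = 6*(-12*(-1/8)) = 6*(3/2) = 9)
((-201 - 1*(-210)) + D)/(((2 - 5)*K(-4) + (2 - 4*3)) - 416) = ((-201 - 1*(-210)) + 9)/(((2 - 5)*(-1/3*(-4)) + (2 - 4*3)) - 416) = ((-201 + 210) + 9)/((-3*4/3 + (2 - 12)) - 416) = (9 + 9)/((-4 - 10) - 416) = 18/(-14 - 416) = 18/(-430) = 18*(-1/430) = -9/215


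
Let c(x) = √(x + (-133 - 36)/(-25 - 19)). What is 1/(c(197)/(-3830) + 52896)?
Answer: 34140749913600/1805909107429776763 + 7660*√97207/1805909107429776763 ≈ 1.8905e-5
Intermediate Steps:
c(x) = √(169/44 + x) (c(x) = √(x - 169/(-44)) = √(x - 169*(-1/44)) = √(x + 169/44) = √(169/44 + x))
1/(c(197)/(-3830) + 52896) = 1/((√(1859 + 484*197)/22)/(-3830) + 52896) = 1/((√(1859 + 95348)/22)*(-1/3830) + 52896) = 1/((√97207/22)*(-1/3830) + 52896) = 1/(-√97207/84260 + 52896) = 1/(52896 - √97207/84260)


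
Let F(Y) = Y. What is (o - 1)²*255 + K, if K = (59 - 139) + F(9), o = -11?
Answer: 36649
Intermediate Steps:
K = -71 (K = (59 - 139) + 9 = -80 + 9 = -71)
(o - 1)²*255 + K = (-11 - 1)²*255 - 71 = (-12)²*255 - 71 = 144*255 - 71 = 36720 - 71 = 36649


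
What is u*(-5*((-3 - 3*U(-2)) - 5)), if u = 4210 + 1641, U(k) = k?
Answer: 58510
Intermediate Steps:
u = 5851
u*(-5*((-3 - 3*U(-2)) - 5)) = 5851*(-5*((-3 - 3*(-2)) - 5)) = 5851*(-5*((-3 + 6) - 5)) = 5851*(-5*(3 - 5)) = 5851*(-5*(-2)) = 5851*10 = 58510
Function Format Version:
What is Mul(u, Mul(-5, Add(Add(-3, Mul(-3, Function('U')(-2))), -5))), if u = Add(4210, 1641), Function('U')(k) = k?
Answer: 58510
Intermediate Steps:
u = 5851
Mul(u, Mul(-5, Add(Add(-3, Mul(-3, Function('U')(-2))), -5))) = Mul(5851, Mul(-5, Add(Add(-3, Mul(-3, -2)), -5))) = Mul(5851, Mul(-5, Add(Add(-3, 6), -5))) = Mul(5851, Mul(-5, Add(3, -5))) = Mul(5851, Mul(-5, -2)) = Mul(5851, 10) = 58510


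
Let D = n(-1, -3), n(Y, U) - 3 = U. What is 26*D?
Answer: 0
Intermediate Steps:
n(Y, U) = 3 + U
D = 0 (D = 3 - 3 = 0)
26*D = 26*0 = 0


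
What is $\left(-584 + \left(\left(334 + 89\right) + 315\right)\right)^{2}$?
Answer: $23716$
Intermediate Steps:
$\left(-584 + \left(\left(334 + 89\right) + 315\right)\right)^{2} = \left(-584 + \left(423 + 315\right)\right)^{2} = \left(-584 + 738\right)^{2} = 154^{2} = 23716$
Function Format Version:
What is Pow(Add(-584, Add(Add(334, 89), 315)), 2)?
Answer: 23716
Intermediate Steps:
Pow(Add(-584, Add(Add(334, 89), 315)), 2) = Pow(Add(-584, Add(423, 315)), 2) = Pow(Add(-584, 738), 2) = Pow(154, 2) = 23716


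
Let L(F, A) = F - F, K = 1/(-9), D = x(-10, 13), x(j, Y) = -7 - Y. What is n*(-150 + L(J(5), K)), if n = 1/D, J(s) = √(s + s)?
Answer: 15/2 ≈ 7.5000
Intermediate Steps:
D = -20 (D = -7 - 1*13 = -7 - 13 = -20)
J(s) = √2*√s (J(s) = √(2*s) = √2*√s)
K = -⅑ (K = 1*(-⅑) = -⅑ ≈ -0.11111)
L(F, A) = 0
n = -1/20 (n = 1/(-20) = -1/20 ≈ -0.050000)
n*(-150 + L(J(5), K)) = -(-150 + 0)/20 = -1/20*(-150) = 15/2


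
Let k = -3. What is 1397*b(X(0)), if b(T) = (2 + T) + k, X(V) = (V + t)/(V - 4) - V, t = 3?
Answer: -9779/4 ≈ -2444.8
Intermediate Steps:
X(V) = -V + (3 + V)/(-4 + V) (X(V) = (V + 3)/(V - 4) - V = (3 + V)/(-4 + V) - V = -V + (3 + V)/(-4 + V))
b(T) = -1 + T (b(T) = (2 + T) - 3 = -1 + T)
1397*b(X(0)) = 1397*(-1 + (3 - 1*0² + 5*0)/(-4 + 0)) = 1397*(-1 + (3 - 1*0 + 0)/(-4)) = 1397*(-1 - (3 + 0 + 0)/4) = 1397*(-1 - ¼*3) = 1397*(-1 - ¾) = 1397*(-7/4) = -9779/4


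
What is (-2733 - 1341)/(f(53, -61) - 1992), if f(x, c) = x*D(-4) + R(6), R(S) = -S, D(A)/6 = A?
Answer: 679/545 ≈ 1.2459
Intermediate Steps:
D(A) = 6*A
f(x, c) = -6 - 24*x (f(x, c) = x*(6*(-4)) - 1*6 = x*(-24) - 6 = -24*x - 6 = -6 - 24*x)
(-2733 - 1341)/(f(53, -61) - 1992) = (-2733 - 1341)/((-6 - 24*53) - 1992) = -4074/((-6 - 1272) - 1992) = -4074/(-1278 - 1992) = -4074/(-3270) = -4074*(-1/3270) = 679/545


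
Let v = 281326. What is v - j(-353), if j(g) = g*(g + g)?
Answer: 32108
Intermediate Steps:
j(g) = 2*g² (j(g) = g*(2*g) = 2*g²)
v - j(-353) = 281326 - 2*(-353)² = 281326 - 2*124609 = 281326 - 1*249218 = 281326 - 249218 = 32108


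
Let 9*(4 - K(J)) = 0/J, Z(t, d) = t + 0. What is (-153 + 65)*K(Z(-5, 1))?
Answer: -352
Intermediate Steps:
Z(t, d) = t
K(J) = 4 (K(J) = 4 - 0/J = 4 - ⅑*0 = 4 + 0 = 4)
(-153 + 65)*K(Z(-5, 1)) = (-153 + 65)*4 = -88*4 = -352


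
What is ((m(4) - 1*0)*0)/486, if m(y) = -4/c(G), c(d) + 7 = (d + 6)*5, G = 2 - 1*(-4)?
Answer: 0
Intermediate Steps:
G = 6 (G = 2 + 4 = 6)
c(d) = 23 + 5*d (c(d) = -7 + (d + 6)*5 = -7 + (6 + d)*5 = -7 + (30 + 5*d) = 23 + 5*d)
m(y) = -4/53 (m(y) = -4/(23 + 5*6) = -4/(23 + 30) = -4/53)
((m(4) - 1*0)*0)/486 = ((-4/53 - 1*0)*0)/486 = ((-4/53 + 0)*0)*(1/486) = -4/53*0*(1/486) = 0*(1/486) = 0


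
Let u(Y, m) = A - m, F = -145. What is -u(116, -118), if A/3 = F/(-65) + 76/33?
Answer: -18819/143 ≈ -131.60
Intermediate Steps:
A = 1945/143 (A = 3*(-145/(-65) + 76/33) = 3*(-145*(-1/65) + 76*(1/33)) = 3*(29/13 + 76/33) = 3*(1945/429) = 1945/143 ≈ 13.601)
u(Y, m) = 1945/143 - m
-u(116, -118) = -(1945/143 - 1*(-118)) = -(1945/143 + 118) = -1*18819/143 = -18819/143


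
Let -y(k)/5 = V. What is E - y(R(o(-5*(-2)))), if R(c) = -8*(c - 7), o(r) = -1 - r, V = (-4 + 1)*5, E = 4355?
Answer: 4280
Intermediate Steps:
V = -15 (V = -3*5 = -15)
R(c) = 56 - 8*c (R(c) = -8*(-7 + c) = 56 - 8*c)
y(k) = 75 (y(k) = -5*(-15) = 75)
E - y(R(o(-5*(-2)))) = 4355 - 1*75 = 4355 - 75 = 4280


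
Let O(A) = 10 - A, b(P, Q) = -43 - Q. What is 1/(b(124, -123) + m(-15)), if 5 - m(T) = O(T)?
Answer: 1/60 ≈ 0.016667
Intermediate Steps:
m(T) = -5 + T (m(T) = 5 - (10 - T) = 5 + (-10 + T) = -5 + T)
1/(b(124, -123) + m(-15)) = 1/((-43 - 1*(-123)) + (-5 - 15)) = 1/((-43 + 123) - 20) = 1/(80 - 20) = 1/60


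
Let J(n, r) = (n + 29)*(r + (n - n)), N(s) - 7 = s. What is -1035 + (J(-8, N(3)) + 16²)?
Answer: -569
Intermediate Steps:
N(s) = 7 + s
J(n, r) = r*(29 + n) (J(n, r) = (29 + n)*(r + 0) = (29 + n)*r = r*(29 + n))
-1035 + (J(-8, N(3)) + 16²) = -1035 + ((7 + 3)*(29 - 8) + 16²) = -1035 + (10*21 + 256) = -1035 + (210 + 256) = -1035 + 466 = -569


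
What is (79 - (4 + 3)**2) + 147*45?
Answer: 6645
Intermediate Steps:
(79 - (4 + 3)**2) + 147*45 = (79 - 1*7**2) + 6615 = (79 - 1*49) + 6615 = (79 - 49) + 6615 = 30 + 6615 = 6645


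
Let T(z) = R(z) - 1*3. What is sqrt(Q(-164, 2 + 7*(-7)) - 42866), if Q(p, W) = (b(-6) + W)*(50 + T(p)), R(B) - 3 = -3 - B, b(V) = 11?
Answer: I*sqrt(50462) ≈ 224.64*I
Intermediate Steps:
R(B) = -B (R(B) = 3 + (-3 - B) = -B)
T(z) = -3 - z (T(z) = -z - 1*3 = -z - 3 = -3 - z)
Q(p, W) = (11 + W)*(47 - p) (Q(p, W) = (11 + W)*(50 + (-3 - p)) = (11 + W)*(47 - p))
sqrt(Q(-164, 2 + 7*(-7)) - 42866) = sqrt((517 - 11*(-164) + 47*(2 + 7*(-7)) - 1*(2 + 7*(-7))*(-164)) - 42866) = sqrt((517 + 1804 + 47*(2 - 49) - 1*(2 - 49)*(-164)) - 42866) = sqrt((517 + 1804 + 47*(-47) - 1*(-47)*(-164)) - 42866) = sqrt((517 + 1804 - 2209 - 7708) - 42866) = sqrt(-7596 - 42866) = sqrt(-50462) = I*sqrt(50462)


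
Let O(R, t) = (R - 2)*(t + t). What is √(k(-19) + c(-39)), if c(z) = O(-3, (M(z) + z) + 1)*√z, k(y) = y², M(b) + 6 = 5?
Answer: √(361 + 390*I*√39) ≈ 37.571 + 32.413*I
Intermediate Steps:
M(b) = -1 (M(b) = -6 + 5 = -1)
O(R, t) = 2*t*(-2 + R) (O(R, t) = (-2 + R)*(2*t) = 2*t*(-2 + R))
c(z) = -10*z^(3/2) (c(z) = (2*((-1 + z) + 1)*(-2 - 3))*√z = (2*z*(-5))*√z = (-10*z)*√z = -10*z^(3/2))
√(k(-19) + c(-39)) = √((-19)² - (-390)*I*√39) = √(361 - (-390)*I*√39) = √(361 + 390*I*√39)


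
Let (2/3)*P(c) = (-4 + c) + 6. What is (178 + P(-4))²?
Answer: 30625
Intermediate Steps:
P(c) = 3 + 3*c/2 (P(c) = 3*((-4 + c) + 6)/2 = 3*(2 + c)/2 = 3 + 3*c/2)
(178 + P(-4))² = (178 + (3 + (3/2)*(-4)))² = (178 + (3 - 6))² = (178 - 3)² = 175² = 30625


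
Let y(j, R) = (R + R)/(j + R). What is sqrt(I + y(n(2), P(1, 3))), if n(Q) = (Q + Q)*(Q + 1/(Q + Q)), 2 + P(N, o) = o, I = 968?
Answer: sqrt(24205)/5 ≈ 31.116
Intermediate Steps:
P(N, o) = -2 + o
n(Q) = 2*Q*(Q + 1/(2*Q)) (n(Q) = (2*Q)*(Q + 1/(2*Q)) = 2*Q*(Q + 1/(2*Q)))
y(j, R) = 2*R/(R + j) (y(j, R) = (2*R)/(R + j) = 2*R/(R + j))
sqrt(I + y(n(2), P(1, 3))) = sqrt(968 + 2*(-2 + 3)/((-2 + 3) + (1 + 2*2**2))) = sqrt(968 + 2*1/(1 + (1 + 2*4))) = sqrt(968 + 2*1/(1 + (1 + 8))) = sqrt(968 + 2*1/(1 + 9)) = sqrt(968 + 2*1/10) = sqrt(968 + 2*1*(1/10)) = sqrt(968 + 1/5) = sqrt(4841/5) = sqrt(24205)/5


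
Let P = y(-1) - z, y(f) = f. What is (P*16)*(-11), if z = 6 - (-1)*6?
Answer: 2288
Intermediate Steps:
z = 12 (z = 6 - 1*(-6) = 6 + 6 = 12)
P = -13 (P = -1 - 1*12 = -1 - 12 = -13)
(P*16)*(-11) = -13*16*(-11) = -208*(-11) = 2288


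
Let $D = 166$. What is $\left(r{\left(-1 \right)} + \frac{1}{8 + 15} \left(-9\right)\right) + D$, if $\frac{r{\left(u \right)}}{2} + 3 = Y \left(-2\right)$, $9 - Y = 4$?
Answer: $\frac{3211}{23} \approx 139.61$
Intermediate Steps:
$Y = 5$ ($Y = 9 - 4 = 5$)
$r{\left(u \right)} = -26$ ($r{\left(u \right)} = -6 + 2 \cdot 5 \left(-2\right) = -6 + 2 \left(-10\right) = -6 - 20 = -26$)
$\left(r{\left(-1 \right)} + \frac{1}{8 + 15} \left(-9\right)\right) + D = \left(-26 + \frac{1}{8 + 15} \left(-9\right)\right) + 166 = \left(-26 + \frac{1}{23} \left(-9\right)\right) + 166 = \left(-26 - \frac{9}{23}\right) + 166 = - \frac{607}{23} + 166 = \frac{3211}{23}$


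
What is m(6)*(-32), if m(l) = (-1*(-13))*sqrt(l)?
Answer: -416*sqrt(6) ≈ -1019.0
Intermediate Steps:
m(l) = 13*sqrt(l)
m(6)*(-32) = (13*sqrt(6))*(-32) = -416*sqrt(6)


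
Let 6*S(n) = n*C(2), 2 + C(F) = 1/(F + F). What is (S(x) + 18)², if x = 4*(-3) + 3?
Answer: 27225/64 ≈ 425.39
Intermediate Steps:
x = -9 (x = -12 + 3 = -9)
C(F) = -2 + 1/(2*F) (C(F) = -2 + 1/(F + F) = -2 + 1/(2*F))
S(n) = -7*n/24 (S(n) = (n*(-2 + (½)/2))/6 = (n*(-2 + (½)*(½)))/6 = (n*(-2 + ¼))/6 = (n*(-7/4))/6 = (-7*n/4)/6 = -7*n/24)
(S(x) + 18)² = (-7/24*(-9) + 18)² = (21/8 + 18)² = (165/8)² = 27225/64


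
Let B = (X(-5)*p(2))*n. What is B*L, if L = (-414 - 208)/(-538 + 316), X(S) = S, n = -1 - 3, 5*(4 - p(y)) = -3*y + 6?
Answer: 24880/111 ≈ 224.14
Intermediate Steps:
p(y) = 14/5 + 3*y/5 (p(y) = 4 - (-3*y + 6)/5 = 4 - (6 - 3*y)/5 = 4 + (-6/5 + 3*y/5) = 14/5 + 3*y/5)
n = -4
B = 80 (B = -5*(14/5 + (⅗)*2)*(-4) = -5*(14/5 + 6/5)*(-4) = -5*4*(-4) = -20*(-4) = 80)
L = 311/111 (L = -622/(-222) = -622*(-1/222) = 311/111 ≈ 2.8018)
B*L = 80*(311/111) = 24880/111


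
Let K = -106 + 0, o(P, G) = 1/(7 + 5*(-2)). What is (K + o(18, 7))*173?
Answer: -55187/3 ≈ -18396.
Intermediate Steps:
o(P, G) = -⅓ (o(P, G) = 1/(7 - 10) = 1/(-3) = -⅓)
K = -106
(K + o(18, 7))*173 = (-106 - ⅓)*173 = -319/3*173 = -55187/3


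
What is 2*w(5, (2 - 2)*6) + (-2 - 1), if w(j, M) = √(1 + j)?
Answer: -3 + 2*√6 ≈ 1.8990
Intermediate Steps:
2*w(5, (2 - 2)*6) + (-2 - 1) = 2*√(1 + 5) + (-2 - 1) = 2*√6 - 3 = -3 + 2*√6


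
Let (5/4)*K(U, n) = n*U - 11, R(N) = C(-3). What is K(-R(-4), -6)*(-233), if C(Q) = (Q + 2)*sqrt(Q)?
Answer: 10252/5 + 5592*I*sqrt(3)/5 ≈ 2050.4 + 1937.1*I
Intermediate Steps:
C(Q) = sqrt(Q)*(2 + Q) (C(Q) = (2 + Q)*sqrt(Q) = sqrt(Q)*(2 + Q))
R(N) = -I*sqrt(3) (R(N) = sqrt(-3)*(2 - 3) = (I*sqrt(3))*(-1) = -I*sqrt(3))
K(U, n) = -44/5 + 4*U*n/5 (K(U, n) = 4*(n*U - 11)/5 = 4*(U*n - 11)/5 = 4*(-11 + U*n)/5 = -44/5 + 4*U*n/5)
K(-R(-4), -6)*(-233) = (-44/5 + (4/5)*(-(-1)*I*sqrt(3))*(-6))*(-233) = (-44/5 + (4/5)*(I*sqrt(3))*(-6))*(-233) = (-44/5 - 24*I*sqrt(3)/5)*(-233) = 10252/5 + 5592*I*sqrt(3)/5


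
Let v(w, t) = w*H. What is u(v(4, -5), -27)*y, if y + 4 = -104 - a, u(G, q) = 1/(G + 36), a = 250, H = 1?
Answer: -179/20 ≈ -8.9500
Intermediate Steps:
v(w, t) = w (v(w, t) = w*1 = w)
u(G, q) = 1/(36 + G)
y = -358 (y = -4 + (-104 - 1*250) = -4 + (-104 - 250) = -4 - 354 = -358)
u(v(4, -5), -27)*y = -358/(36 + 4) = -358/40 = (1/40)*(-358) = -179/20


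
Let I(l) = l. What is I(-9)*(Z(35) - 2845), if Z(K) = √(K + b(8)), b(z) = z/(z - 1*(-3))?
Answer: 25605 - 9*√4323/11 ≈ 25551.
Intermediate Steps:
b(z) = z/(3 + z) (b(z) = z/(z + 3) = z/(3 + z))
Z(K) = √(8/11 + K) (Z(K) = √(K + 8/(3 + 8)) = √(K + 8/11) = √(8/11 + K))
I(-9)*(Z(35) - 2845) = -9*(√(88 + 121*35)/11 - 2845) = -9*(√(88 + 4235)/11 - 2845) = -9*(√4323/11 - 2845) = -9*(-2845 + √4323/11) = 25605 - 9*√4323/11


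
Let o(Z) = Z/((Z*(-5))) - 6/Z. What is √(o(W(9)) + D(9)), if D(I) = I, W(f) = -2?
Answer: √295/5 ≈ 3.4351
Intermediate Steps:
o(Z) = -⅕ - 6/Z (o(Z) = Z/((-5*Z)) - 6/Z = Z*(-1/(5*Z)) - 6/Z = -⅕ - 6/Z)
√(o(W(9)) + D(9)) = √((⅕)*(-30 - 1*(-2))/(-2) + 9) = √((⅕)*(-½)*(-30 + 2) + 9) = √((⅕)*(-½)*(-28) + 9) = √(14/5 + 9) = √(59/5) = √295/5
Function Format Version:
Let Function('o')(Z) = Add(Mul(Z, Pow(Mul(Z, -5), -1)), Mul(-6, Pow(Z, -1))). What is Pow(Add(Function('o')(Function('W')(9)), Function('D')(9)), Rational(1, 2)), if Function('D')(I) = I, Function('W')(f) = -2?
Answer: Mul(Rational(1, 5), Pow(295, Rational(1, 2))) ≈ 3.4351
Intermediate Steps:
Function('o')(Z) = Add(Rational(-1, 5), Mul(-6, Pow(Z, -1))) (Function('o')(Z) = Add(Mul(Z, Pow(Mul(-5, Z), -1)), Mul(-6, Pow(Z, -1))) = Add(Mul(Z, Mul(Rational(-1, 5), Pow(Z, -1))), Mul(-6, Pow(Z, -1))) = Add(Rational(-1, 5), Mul(-6, Pow(Z, -1))))
Pow(Add(Function('o')(Function('W')(9)), Function('D')(9)), Rational(1, 2)) = Pow(Add(Mul(Rational(1, 5), Pow(-2, -1), Add(-30, Mul(-1, -2))), 9), Rational(1, 2)) = Pow(Add(Mul(Rational(1, 5), Rational(-1, 2), Add(-30, 2)), 9), Rational(1, 2)) = Pow(Add(Mul(Rational(1, 5), Rational(-1, 2), -28), 9), Rational(1, 2)) = Pow(Add(Rational(14, 5), 9), Rational(1, 2)) = Pow(Rational(59, 5), Rational(1, 2)) = Mul(Rational(1, 5), Pow(295, Rational(1, 2)))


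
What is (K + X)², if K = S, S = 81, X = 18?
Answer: 9801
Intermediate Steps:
K = 81
(K + X)² = (81 + 18)² = 99² = 9801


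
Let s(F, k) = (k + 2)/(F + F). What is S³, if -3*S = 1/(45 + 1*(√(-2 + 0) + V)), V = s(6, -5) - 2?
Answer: 64*I/(27*(-4983795*I + 350764*√2)) ≈ -4.7095e-7 + 4.6875e-8*I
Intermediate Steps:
s(F, k) = (2 + k)/(2*F) (s(F, k) = (2 + k)/((2*F)) = (2 + k)*(1/(2*F)) = (2 + k)/(2*F))
V = -9/4 (V = (½)*(2 - 5)/6 - 2 = (½)*(⅙)*(-3) - 2 = -¼ - 2 = -9/4 ≈ -2.2500)
S = -1/(3*(171/4 + I*√2)) (S = -1/(3*(45 + 1*(√(-2 + 0) - 9/4))) = -1/(3*(45 + 1*(√(-2) - 9/4))) = -1/(3*(45 + 1*(I*√2 - 9/4))) = -1/(3*(45 + 1*(-9/4 + I*√2))) = -1/(3*(45 + (-9/4 + I*√2))) = -1/(3*(171/4 + I*√2)) ≈ -0.0077887 + 0.00025766*I)
S³ = (-228/29273 + 16*I*√2/87819)³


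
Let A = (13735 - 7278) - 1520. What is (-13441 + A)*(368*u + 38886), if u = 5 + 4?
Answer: -358851792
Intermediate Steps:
A = 4937 (A = 6457 - 1520 = 4937)
u = 9
(-13441 + A)*(368*u + 38886) = (-13441 + 4937)*(368*9 + 38886) = -8504*(3312 + 38886) = -8504*42198 = -358851792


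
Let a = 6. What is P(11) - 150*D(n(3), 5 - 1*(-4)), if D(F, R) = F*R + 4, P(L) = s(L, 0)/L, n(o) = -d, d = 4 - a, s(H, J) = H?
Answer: -3299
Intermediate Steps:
d = -2 (d = 4 - 1*6 = 4 - 6 = -2)
n(o) = 2 (n(o) = -1*(-2) = 2)
P(L) = 1 (P(L) = L/L = 1)
D(F, R) = 4 + F*R
P(11) - 150*D(n(3), 5 - 1*(-4)) = 1 - 150*(4 + 2*(5 - 1*(-4))) = 1 - 150*(4 + 2*(5 + 4)) = 1 - 150*(4 + 2*9) = 1 - 150*(4 + 18) = 1 - 150*22 = 1 - 3300 = -3299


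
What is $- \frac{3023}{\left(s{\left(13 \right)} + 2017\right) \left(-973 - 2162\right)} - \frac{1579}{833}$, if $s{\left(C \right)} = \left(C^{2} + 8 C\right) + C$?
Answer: $- \frac{232606364}{122738385} \approx -1.8951$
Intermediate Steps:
$s{\left(C \right)} = C^{2} + 9 C$
$- \frac{3023}{\left(s{\left(13 \right)} + 2017\right) \left(-973 - 2162\right)} - \frac{1579}{833} = - \frac{3023}{\left(13 \left(9 + 13\right) + 2017\right) \left(-973 - 2162\right)} - \frac{1579}{833} = - \frac{3023}{\left(13 \cdot 22 + 2017\right) \left(-3135\right)} - \frac{1579}{833} = - \frac{3023}{\left(286 + 2017\right) \left(-3135\right)} - \frac{1579}{833} = - \frac{3023}{2303 \left(-3135\right)} - \frac{1579}{833} = - \frac{3023}{-7219905} - \frac{1579}{833} = \left(-3023\right) \left(- \frac{1}{7219905}\right) - \frac{1579}{833} = \frac{3023}{7219905} - \frac{1579}{833} = - \frac{232606364}{122738385}$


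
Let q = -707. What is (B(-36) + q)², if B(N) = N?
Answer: 552049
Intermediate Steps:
(B(-36) + q)² = (-36 - 707)² = (-743)² = 552049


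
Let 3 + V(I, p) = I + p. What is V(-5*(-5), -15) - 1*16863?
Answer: -16856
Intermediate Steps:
V(I, p) = -3 + I + p (V(I, p) = -3 + (I + p) = -3 + I + p)
V(-5*(-5), -15) - 1*16863 = (-3 - 5*(-5) - 15) - 1*16863 = (-3 + 25 - 15) - 16863 = 7 - 16863 = -16856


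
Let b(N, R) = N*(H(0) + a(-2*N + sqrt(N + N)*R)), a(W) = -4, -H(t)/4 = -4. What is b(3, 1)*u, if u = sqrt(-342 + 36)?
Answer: 108*I*sqrt(34) ≈ 629.74*I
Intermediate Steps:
H(t) = 16 (H(t) = -4*(-4) = 16)
b(N, R) = 12*N (b(N, R) = N*(16 - 4) = N*12 = 12*N)
u = 3*I*sqrt(34) (u = sqrt(-306) = 3*I*sqrt(34) ≈ 17.493*I)
b(3, 1)*u = (12*3)*(3*I*sqrt(34)) = 36*(3*I*sqrt(34)) = 108*I*sqrt(34)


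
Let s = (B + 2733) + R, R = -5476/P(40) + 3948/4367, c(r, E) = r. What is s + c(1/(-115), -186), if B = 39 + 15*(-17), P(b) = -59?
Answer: 77355553222/29630095 ≈ 2610.7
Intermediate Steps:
R = 24146624/257653 (R = -5476/(-59) + 3948/4367 = -5476*(-1/59) + 3948*(1/4367) = 5476/59 + 3948/4367 = 24146624/257653 ≈ 93.718)
B = -216 (B = 39 - 255 = -216)
s = 672659225/257653 (s = (-216 + 2733) + 24146624/257653 = 2517 + 24146624/257653 = 672659225/257653 ≈ 2610.7)
s + c(1/(-115), -186) = 672659225/257653 + 1/(-115) = 672659225/257653 - 1/115 = 77355553222/29630095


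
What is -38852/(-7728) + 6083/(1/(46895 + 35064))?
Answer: 963211355117/1932 ≈ 4.9856e+8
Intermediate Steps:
-38852/(-7728) + 6083/(1/(46895 + 35064)) = -38852*(-1/7728) + 6083/(1/81959) = 9713/1932 + 6083/(1/81959) = 9713/1932 + 6083*81959 = 9713/1932 + 498556597 = 963211355117/1932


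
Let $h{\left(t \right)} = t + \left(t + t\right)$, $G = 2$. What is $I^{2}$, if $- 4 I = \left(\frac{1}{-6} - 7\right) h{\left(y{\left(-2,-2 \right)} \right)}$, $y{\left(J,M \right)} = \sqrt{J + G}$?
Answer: $0$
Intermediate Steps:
$y{\left(J,M \right)} = \sqrt{2 + J}$ ($y{\left(J,M \right)} = \sqrt{J + 2} = \sqrt{2 + J}$)
$h{\left(t \right)} = 3 t$ ($h{\left(t \right)} = t + 2 t = 3 t$)
$I = 0$ ($I = - \frac{\left(\frac{1}{-6} - 7\right) 3 \sqrt{2 - 2}}{4} = - \frac{\left(- \frac{1}{6} - 7\right) 3 \sqrt{0}}{4} = - \frac{\left(- \frac{43}{6}\right) 3 \cdot 0}{4} = - \frac{\left(- \frac{43}{6}\right) 0}{4} = \left(- \frac{1}{4}\right) 0 = 0$)
$I^{2} = 0^{2} = 0$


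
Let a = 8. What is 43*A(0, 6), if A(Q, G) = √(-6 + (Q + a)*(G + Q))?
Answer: 43*√42 ≈ 278.67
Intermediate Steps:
A(Q, G) = √(-6 + (8 + Q)*(G + Q)) (A(Q, G) = √(-6 + (Q + 8)*(G + Q)) = √(-6 + (8 + Q)*(G + Q)))
43*A(0, 6) = 43*√(-6 + 0² + 8*6 + 8*0 + 6*0) = 43*√(-6 + 0 + 48 + 0 + 0) = 43*√42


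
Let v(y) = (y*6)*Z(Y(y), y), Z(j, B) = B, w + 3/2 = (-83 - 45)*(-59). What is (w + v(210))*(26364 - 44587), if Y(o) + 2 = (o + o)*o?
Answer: -9918797123/2 ≈ -4.9594e+9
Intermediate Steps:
w = 15101/2 (w = -3/2 + (-83 - 45)*(-59) = -3/2 - 128*(-59) = -3/2 + 7552 = 15101/2 ≈ 7550.5)
Y(o) = -2 + 2*o² (Y(o) = -2 + (o + o)*o = -2 + (2*o)*o = -2 + 2*o²)
v(y) = 6*y² (v(y) = (y*6)*y = (6*y)*y = 6*y²)
(w + v(210))*(26364 - 44587) = (15101/2 + 6*210²)*(26364 - 44587) = (15101/2 + 6*44100)*(-18223) = (15101/2 + 264600)*(-18223) = (544301/2)*(-18223) = -9918797123/2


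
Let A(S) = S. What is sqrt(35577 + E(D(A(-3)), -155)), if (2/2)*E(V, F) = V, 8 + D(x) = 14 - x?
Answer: 3*sqrt(3954) ≈ 188.64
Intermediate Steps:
D(x) = 6 - x (D(x) = -8 + (14 - x) = 6 - x)
E(V, F) = V
sqrt(35577 + E(D(A(-3)), -155)) = sqrt(35577 + (6 - 1*(-3))) = sqrt(35577 + (6 + 3)) = sqrt(35577 + 9) = sqrt(35586) = 3*sqrt(3954)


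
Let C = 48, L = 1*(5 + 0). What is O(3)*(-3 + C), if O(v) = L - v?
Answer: 90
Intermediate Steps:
L = 5 (L = 1*5 = 5)
O(v) = 5 - v
O(3)*(-3 + C) = (5 - 1*3)*(-3 + 48) = (5 - 3)*45 = 2*45 = 90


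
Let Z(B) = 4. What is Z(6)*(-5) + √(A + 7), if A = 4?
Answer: -20 + √11 ≈ -16.683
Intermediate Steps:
Z(6)*(-5) + √(A + 7) = 4*(-5) + √(4 + 7) = -20 + √11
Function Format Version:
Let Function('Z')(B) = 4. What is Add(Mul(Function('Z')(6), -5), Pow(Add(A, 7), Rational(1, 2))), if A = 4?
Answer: Add(-20, Pow(11, Rational(1, 2))) ≈ -16.683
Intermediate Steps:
Add(Mul(Function('Z')(6), -5), Pow(Add(A, 7), Rational(1, 2))) = Add(Mul(4, -5), Pow(Add(4, 7), Rational(1, 2))) = Add(-20, Pow(11, Rational(1, 2)))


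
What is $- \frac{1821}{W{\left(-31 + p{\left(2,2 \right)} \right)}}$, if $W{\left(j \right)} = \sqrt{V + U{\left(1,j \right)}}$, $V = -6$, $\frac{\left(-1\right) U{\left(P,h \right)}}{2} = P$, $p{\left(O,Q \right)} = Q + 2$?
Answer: $\frac{1821 i \sqrt{2}}{4} \approx 643.82 i$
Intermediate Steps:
$p{\left(O,Q \right)} = 2 + Q$
$U{\left(P,h \right)} = - 2 P$
$W{\left(j \right)} = 2 i \sqrt{2}$ ($W{\left(j \right)} = \sqrt{-6 - 2} = \sqrt{-8} = 2 i \sqrt{2}$)
$- \frac{1821}{W{\left(-31 + p{\left(2,2 \right)} \right)}} = - \frac{1821}{2 i \sqrt{2}} = - 1821 \left(- \frac{i \sqrt{2}}{4}\right) = \frac{1821 i \sqrt{2}}{4}$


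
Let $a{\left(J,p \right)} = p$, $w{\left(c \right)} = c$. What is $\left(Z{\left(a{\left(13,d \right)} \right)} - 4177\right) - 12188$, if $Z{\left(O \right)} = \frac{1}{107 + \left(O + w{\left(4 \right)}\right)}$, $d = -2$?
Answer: $- \frac{1783784}{109} \approx -16365.0$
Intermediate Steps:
$Z{\left(O \right)} = \frac{1}{111 + O}$ ($Z{\left(O \right)} = \frac{1}{107 + \left(O + 4\right)} = \frac{1}{107 + \left(4 + O\right)} = \frac{1}{111 + O}$)
$\left(Z{\left(a{\left(13,d \right)} \right)} - 4177\right) - 12188 = \left(\frac{1}{111 - 2} - 4177\right) - 12188 = \left(\frac{1}{109} - 4177\right) - 12188 = - \frac{455292}{109} - 12188 = - \frac{1783784}{109}$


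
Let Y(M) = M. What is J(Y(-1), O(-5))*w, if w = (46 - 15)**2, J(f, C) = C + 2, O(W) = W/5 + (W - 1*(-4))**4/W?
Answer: 3844/5 ≈ 768.80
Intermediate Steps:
O(W) = W/5 + (4 + W)**4/W (O(W) = W*(1/5) + (W + 4)**4/W = W/5 + (4 + W)**4/W)
J(f, C) = 2 + C
w = 961 (w = 31**2 = 961)
J(Y(-1), O(-5))*w = (2 + ((1/5)*(-5) + (4 - 5)**4/(-5)))*961 = (2 + (-1 - 1/5*(-1)**4))*961 = (2 + (-1 - 1/5*1))*961 = (2 + (-1 - 1/5))*961 = (2 - 6/5)*961 = (4/5)*961 = 3844/5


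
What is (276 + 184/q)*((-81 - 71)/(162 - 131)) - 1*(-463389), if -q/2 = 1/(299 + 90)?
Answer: 19762883/31 ≈ 6.3751e+5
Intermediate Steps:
q = -2/389 (q = -2/(299 + 90) = -2/389 ≈ -0.0051414)
(276 + 184/q)*((-81 - 71)/(162 - 131)) - 1*(-463389) = (276 + 184/(-2/389))*((-81 - 71)/(162 - 131)) - 1*(-463389) = (276 + 184*(-389/2))*(-152/31) + 463389 = (276 - 35788)*(-152*1/31) + 463389 = -35512*(-152/31) + 463389 = 5397824/31 + 463389 = 19762883/31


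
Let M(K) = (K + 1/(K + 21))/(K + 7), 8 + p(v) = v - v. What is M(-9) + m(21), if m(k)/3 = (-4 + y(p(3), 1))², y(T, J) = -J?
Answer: 1907/24 ≈ 79.458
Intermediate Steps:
p(v) = -8 (p(v) = -8 + (v - v) = -8 + 0 = -8)
M(K) = (K + 1/(21 + K))/(7 + K)
m(k) = 75 (m(k) = 3*(-4 - 1*1)² = 3*(-4 - 1)² = 3*(-5)² = 3*25 = 75)
M(-9) + m(21) = (1 + (-9)² + 21*(-9))/(147 + (-9)² + 28*(-9)) + 75 = (1 + 81 - 189)/(147 + 81 - 252) + 75 = -107/(-24) + 75 = -1/24*(-107) + 75 = 107/24 + 75 = 1907/24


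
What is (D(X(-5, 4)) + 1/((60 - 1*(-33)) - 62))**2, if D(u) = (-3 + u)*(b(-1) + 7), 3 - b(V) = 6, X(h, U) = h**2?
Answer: 7447441/961 ≈ 7749.7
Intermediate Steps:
b(V) = -3 (b(V) = 3 - 1*6 = 3 - 6 = -3)
D(u) = -12 + 4*u (D(u) = (-3 + u)*(-3 + 7) = (-3 + u)*4 = -12 + 4*u)
(D(X(-5, 4)) + 1/((60 - 1*(-33)) - 62))**2 = ((-12 + 4*(-5)**2) + 1/((60 - 1*(-33)) - 62))**2 = ((-12 + 4*25) + 1/((60 + 33) - 62))**2 = ((-12 + 100) + 1/(93 - 62))**2 = (88 + 1/31)**2 = (2729/31)**2 = 7447441/961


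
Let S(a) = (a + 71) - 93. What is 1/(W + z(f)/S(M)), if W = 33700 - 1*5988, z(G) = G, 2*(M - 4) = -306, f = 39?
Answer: 57/1579571 ≈ 3.6086e-5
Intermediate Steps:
M = -149 (M = 4 + (½)*(-306) = 4 - 153 = -149)
S(a) = -22 + a (S(a) = (71 + a) - 93 = -22 + a)
W = 27712 (W = 33700 - 5988 = 27712)
1/(W + z(f)/S(M)) = 1/(27712 + 39/(-22 - 149)) = 1/(27712 + 39/(-171)) = 1/(27712 + 39*(-1/171)) = 1/(27712 - 13/57) = 1/(1579571/57) = 57/1579571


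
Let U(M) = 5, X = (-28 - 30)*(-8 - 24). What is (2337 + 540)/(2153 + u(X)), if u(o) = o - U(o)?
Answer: 411/572 ≈ 0.71853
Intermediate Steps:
X = 1856 (X = -58*(-32) = 1856)
u(o) = -5 + o (u(o) = o - 1*5 = o - 5 = -5 + o)
(2337 + 540)/(2153 + u(X)) = (2337 + 540)/(2153 + (-5 + 1856)) = 2877/(2153 + 1851) = 2877/4004 = 2877*(1/4004) = 411/572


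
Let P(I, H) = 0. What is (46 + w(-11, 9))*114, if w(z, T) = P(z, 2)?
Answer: 5244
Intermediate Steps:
w(z, T) = 0
(46 + w(-11, 9))*114 = (46 + 0)*114 = 46*114 = 5244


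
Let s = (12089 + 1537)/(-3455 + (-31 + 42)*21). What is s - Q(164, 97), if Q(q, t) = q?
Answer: -271181/1612 ≈ -168.23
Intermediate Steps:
s = -6813/1612 (s = 13626/(-3455 + 11*21) = 13626/(-3455 + 231) = 13626/(-3224) = 13626*(-1/3224) = -6813/1612 ≈ -4.2264)
s - Q(164, 97) = -6813/1612 - 1*164 = -6813/1612 - 164 = -271181/1612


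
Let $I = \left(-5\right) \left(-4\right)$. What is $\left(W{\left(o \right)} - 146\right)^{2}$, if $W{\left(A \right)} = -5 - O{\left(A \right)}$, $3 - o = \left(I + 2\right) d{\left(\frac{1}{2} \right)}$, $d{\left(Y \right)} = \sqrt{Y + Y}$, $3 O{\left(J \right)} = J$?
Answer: $\frac{188356}{9} \approx 20928.0$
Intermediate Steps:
$O{\left(J \right)} = \frac{J}{3}$
$d{\left(Y \right)} = \sqrt{2} \sqrt{Y}$ ($d{\left(Y \right)} = \sqrt{2 Y} = \sqrt{2} \sqrt{Y}$)
$I = 20$
$o = -19$ ($o = 3 - \left(20 + 2\right) \sqrt{2} \sqrt{\frac{1}{2}} = 3 - 22 \frac{\sqrt{2}}{\sqrt{2}} = 3 - 22 \sqrt{2} \frac{\sqrt{2}}{2} = 3 - 22 \cdot 1 = 3 - 22 = -19$)
$W{\left(A \right)} = -5 - \frac{A}{3}$
$\left(W{\left(o \right)} - 146\right)^{2} = \left(\left(-5 - - \frac{19}{3}\right) - 146\right)^{2} = \left(\left(-5 + \frac{19}{3}\right) - 146\right)^{2} = \left(\frac{4}{3} - 146\right)^{2} = \left(- \frac{434}{3}\right)^{2} = \frac{188356}{9}$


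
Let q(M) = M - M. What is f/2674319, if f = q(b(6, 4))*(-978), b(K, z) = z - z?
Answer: 0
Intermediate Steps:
b(K, z) = 0
q(M) = 0
f = 0 (f = 0*(-978) = 0)
f/2674319 = 0/2674319 = 0*(1/2674319) = 0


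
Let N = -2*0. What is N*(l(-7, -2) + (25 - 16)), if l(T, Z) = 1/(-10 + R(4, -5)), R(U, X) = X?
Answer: 0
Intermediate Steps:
N = 0
l(T, Z) = -1/15 (l(T, Z) = 1/(-10 - 5) = 1/(-15) = -1/15)
N*(l(-7, -2) + (25 - 16)) = 0*(-1/15 + (25 - 16)) = 0*(-1/15 + 9) = 0*(134/15) = 0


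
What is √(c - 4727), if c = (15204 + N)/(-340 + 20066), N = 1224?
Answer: I*√459755726381/9863 ≈ 68.747*I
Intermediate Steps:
c = 8214/9863 (c = (15204 + 1224)/(-340 + 20066) = 16428/19726 = 16428*(1/19726) = 8214/9863 ≈ 0.83281)
√(c - 4727) = √(8214/9863 - 4727) = √(-46614187/9863) = I*√459755726381/9863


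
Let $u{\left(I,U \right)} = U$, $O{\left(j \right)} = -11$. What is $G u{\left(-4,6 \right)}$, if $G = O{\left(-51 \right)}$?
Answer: $-66$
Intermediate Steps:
$G = -11$
$G u{\left(-4,6 \right)} = \left(-11\right) 6 = -66$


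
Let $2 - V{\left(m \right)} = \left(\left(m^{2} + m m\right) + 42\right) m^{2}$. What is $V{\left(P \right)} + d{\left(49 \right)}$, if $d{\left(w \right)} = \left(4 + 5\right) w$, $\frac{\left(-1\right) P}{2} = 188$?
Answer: $-39980284101$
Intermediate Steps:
$P = -376$ ($P = \left(-2\right) 188 = -376$)
$d{\left(w \right)} = 9 w$
$V{\left(m \right)} = 2 - m^{2} \left(42 + 2 m^{2}\right)$ ($V{\left(m \right)} = 2 - \left(\left(m^{2} + m m\right) + 42\right) m^{2} = 2 - \left(\left(m^{2} + m^{2}\right) + 42\right) m^{2} = 2 - \left(2 m^{2} + 42\right) m^{2} = 2 - \left(42 + 2 m^{2}\right) m^{2} = 2 - m^{2} \left(42 + 2 m^{2}\right)$)
$V{\left(P \right)} + d{\left(49 \right)} = \left(2 - 42 \left(-376\right)^{2} - 2 \left(-376\right)^{4}\right) + 9 \cdot 49 = \left(2 - 5937792 - 39974346752\right) + 441 = -39980284542 + 441 = -39980284101$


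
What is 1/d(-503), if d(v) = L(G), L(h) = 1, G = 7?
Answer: 1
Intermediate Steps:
d(v) = 1
1/d(-503) = 1/1 = 1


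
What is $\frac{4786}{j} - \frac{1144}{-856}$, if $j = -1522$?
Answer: $- \frac{147228}{81427} \approx -1.8081$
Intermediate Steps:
$\frac{4786}{j} - \frac{1144}{-856} = \frac{4786}{-1522} - \frac{1144}{-856} = 4786 \left(- \frac{1}{1522}\right) - - \frac{143}{107} = - \frac{2393}{761} + \frac{143}{107} = - \frac{147228}{81427}$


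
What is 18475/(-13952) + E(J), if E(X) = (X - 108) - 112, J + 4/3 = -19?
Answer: -10114817/41856 ≈ -241.66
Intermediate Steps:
J = -61/3 (J = -4/3 - 19 = -61/3 ≈ -20.333)
E(X) = -220 + X (E(X) = (-108 + X) - 112 = -220 + X)
18475/(-13952) + E(J) = 18475/(-13952) + (-220 - 61/3) = 18475*(-1/13952) - 721/3 = -18475/13952 - 721/3 = -10114817/41856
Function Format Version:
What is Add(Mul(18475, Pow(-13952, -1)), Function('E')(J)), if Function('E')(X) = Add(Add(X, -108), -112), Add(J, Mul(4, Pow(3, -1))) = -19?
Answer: Rational(-10114817, 41856) ≈ -241.66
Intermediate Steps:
J = Rational(-61, 3) (J = Add(Rational(-4, 3), -19) = Rational(-61, 3) ≈ -20.333)
Function('E')(X) = Add(-220, X) (Function('E')(X) = Add(Add(-108, X), -112) = Add(-220, X))
Add(Mul(18475, Pow(-13952, -1)), Function('E')(J)) = Add(Mul(18475, Pow(-13952, -1)), Add(-220, Rational(-61, 3))) = Add(Mul(18475, Rational(-1, 13952)), Rational(-721, 3)) = Add(Rational(-18475, 13952), Rational(-721, 3)) = Rational(-10114817, 41856)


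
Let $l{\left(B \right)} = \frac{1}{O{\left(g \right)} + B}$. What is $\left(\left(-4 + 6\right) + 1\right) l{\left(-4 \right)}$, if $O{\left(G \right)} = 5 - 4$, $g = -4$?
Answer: $-1$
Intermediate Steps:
$O{\left(G \right)} = 1$
$l{\left(B \right)} = \frac{1}{1 + B}$
$\left(\left(-4 + 6\right) + 1\right) l{\left(-4 \right)} = \frac{\left(-4 + 6\right) + 1}{1 - 4} = \frac{2 + 1}{-3} = 3 \left(- \frac{1}{3}\right) = -1$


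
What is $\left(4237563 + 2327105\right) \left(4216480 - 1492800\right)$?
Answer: $17880054938240$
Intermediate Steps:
$\left(4237563 + 2327105\right) \left(4216480 - 1492800\right) = 6564668 \cdot 2723680 = 17880054938240$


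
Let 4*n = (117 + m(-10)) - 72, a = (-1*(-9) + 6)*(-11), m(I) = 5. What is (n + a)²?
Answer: 93025/4 ≈ 23256.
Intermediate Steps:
a = -165 (a = (9 + 6)*(-11) = 15*(-11) = -165)
n = 25/2 (n = ((117 + 5) - 72)/4 = (122 - 72)/4 = (¼)*50 = 25/2 ≈ 12.500)
(n + a)² = (25/2 - 165)² = (-305/2)² = 93025/4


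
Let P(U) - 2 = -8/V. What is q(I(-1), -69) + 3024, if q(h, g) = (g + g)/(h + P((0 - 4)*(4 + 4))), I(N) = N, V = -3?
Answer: 32850/11 ≈ 2986.4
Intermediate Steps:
P(U) = 14/3 (P(U) = 2 - 8/(-3) = 2 - 8*(-1/3) = 2 + 8/3 = 14/3)
q(h, g) = 2*g/(14/3 + h) (q(h, g) = (g + g)/(h + 14/3) = (2*g)/(14/3 + h) = 2*g/(14/3 + h))
q(I(-1), -69) + 3024 = 6*(-69)/(14 + 3*(-1)) + 3024 = 6*(-69)/(14 - 3) + 3024 = 6*(-69)/11 + 3024 = 6*(-69)*(1/11) + 3024 = -414/11 + 3024 = 32850/11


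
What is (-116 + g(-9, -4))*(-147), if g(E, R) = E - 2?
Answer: 18669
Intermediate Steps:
g(E, R) = -2 + E
(-116 + g(-9, -4))*(-147) = (-116 + (-2 - 9))*(-147) = (-116 - 11)*(-147) = -127*(-147) = 18669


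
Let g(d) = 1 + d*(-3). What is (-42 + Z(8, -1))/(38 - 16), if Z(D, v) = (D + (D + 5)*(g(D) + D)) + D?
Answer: -221/22 ≈ -10.045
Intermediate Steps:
g(d) = 1 - 3*d
Z(D, v) = 2*D + (1 - 2*D)*(5 + D) (Z(D, v) = (D + (D + 5)*((1 - 3*D) + D)) + D = (D + (5 + D)*(1 - 2*D)) + D = (D + (1 - 2*D)*(5 + D)) + D = 2*D + (1 - 2*D)*(5 + D))
(-42 + Z(8, -1))/(38 - 16) = (-42 + (5 - 7*8 - 2*8**2))/(38 - 16) = (-42 + (5 - 56 - 2*64))/22 = (-42 + (5 - 56 - 128))*(1/22) = (-42 - 179)*(1/22) = -221*1/22 = -221/22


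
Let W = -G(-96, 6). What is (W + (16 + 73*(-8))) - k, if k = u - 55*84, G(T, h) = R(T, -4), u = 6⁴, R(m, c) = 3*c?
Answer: 2768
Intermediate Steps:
u = 1296
G(T, h) = -12 (G(T, h) = 3*(-4) = -12)
W = 12 (W = -1*(-12) = 12)
k = -3324 (k = 1296 - 55*84 = 1296 - 4620 = -3324)
(W + (16 + 73*(-8))) - k = (12 + (16 + 73*(-8))) - 1*(-3324) = (12 + (16 - 584)) + 3324 = (12 - 568) + 3324 = -556 + 3324 = 2768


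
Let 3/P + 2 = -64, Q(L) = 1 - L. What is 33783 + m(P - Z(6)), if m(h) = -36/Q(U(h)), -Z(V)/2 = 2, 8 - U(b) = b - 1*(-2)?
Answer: 777801/23 ≈ 33817.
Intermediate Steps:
U(b) = 6 - b (U(b) = 8 - (b - 1*(-2)) = 8 - (b + 2) = 8 - (2 + b) = 8 + (-2 - b) = 6 - b)
Z(V) = -4 (Z(V) = -2*2 = -4)
P = -1/22 (P = 3/(-2 - 64) = 3/(-66) = 3*(-1/66) = -1/22 ≈ -0.045455)
m(h) = -36/(-5 + h) (m(h) = -36/(1 - (6 - h)) = -36/(1 + (-6 + h)) = -36/(-5 + h))
33783 + m(P - Z(6)) = 33783 - 36/(-5 + (-1/22 - (-4))) = 33783 - 36/(-5 + (-1/22 - 1*(-4))) = 33783 - 36/(-5 + (-1/22 + 4)) = 33783 - 36/(-5 + 87/22) = 33783 - 36/(-23/22) = 33783 - 36*(-22/23) = 33783 + 792/23 = 777801/23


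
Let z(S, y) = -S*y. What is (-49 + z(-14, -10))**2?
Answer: 35721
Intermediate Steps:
z(S, y) = -S*y
(-49 + z(-14, -10))**2 = (-49 - 1*(-14)*(-10))**2 = (-49 - 140)**2 = (-189)**2 = 35721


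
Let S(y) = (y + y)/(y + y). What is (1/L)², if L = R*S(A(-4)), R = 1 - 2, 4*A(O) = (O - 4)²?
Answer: 1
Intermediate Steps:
A(O) = (-4 + O)²/4 (A(O) = (O - 4)²/4 = (-4 + O)²/4)
R = -1
S(y) = 1 (S(y) = (2*y)/((2*y)) = (2*y)*(1/(2*y)) = 1)
L = -1 (L = -1*1 = -1)
(1/L)² = (1/(-1))² = (-1)² = 1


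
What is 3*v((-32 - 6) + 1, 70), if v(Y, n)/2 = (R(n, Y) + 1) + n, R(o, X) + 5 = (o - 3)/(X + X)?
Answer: 14451/37 ≈ 390.57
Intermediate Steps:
R(o, X) = -5 + (-3 + o)/(2*X) (R(o, X) = -5 + (o - 3)/(X + X) = -5 + (-3 + o)/((2*X)) = -5 + (-3 + o)*(1/(2*X)) = -5 + (-3 + o)/(2*X))
v(Y, n) = 2 + 2*n + (-3 + n - 10*Y)/Y (v(Y, n) = 2*(((-3 + n - 10*Y)/(2*Y) + 1) + n) = 2*((1 + (-3 + n - 10*Y)/(2*Y)) + n) = 2*(1 + n + (-3 + n - 10*Y)/(2*Y)) = 2 + 2*n + (-3 + n - 10*Y)/Y)
3*v((-32 - 6) + 1, 70) = 3*(-8 - 3/((-32 - 6) + 1) + 2*70 + 70/((-32 - 6) + 1)) = 3*(-8 - 3/(-38 + 1) + 140 + 70/(-38 + 1)) = 3*(-8 - 3/(-37) + 140 + 70/(-37)) = 3*(-8 - 3*(-1/37) + 140 + 70*(-1/37)) = 3*(-8 + 3/37 + 140 - 70/37) = 3*(4817/37) = 14451/37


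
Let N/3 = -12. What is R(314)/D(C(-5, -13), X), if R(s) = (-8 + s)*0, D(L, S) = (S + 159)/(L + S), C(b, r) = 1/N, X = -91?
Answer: 0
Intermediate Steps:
N = -36 (N = 3*(-12) = -36)
C(b, r) = -1/36 (C(b, r) = 1/(-36) = -1/36)
D(L, S) = (159 + S)/(L + S)
R(s) = 0
R(314)/D(C(-5, -13), X) = 0/(((159 - 91)/(-1/36 - 91))) = 0/((68/(-3277/36))) = 0/((-36/3277*68)) = 0/(-2448/3277) = 0*(-3277/2448) = 0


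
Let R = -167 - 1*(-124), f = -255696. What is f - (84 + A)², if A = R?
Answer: -257377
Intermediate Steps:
R = -43 (R = -167 + 124 = -43)
A = -43
f - (84 + A)² = -255696 - (84 - 43)² = -255696 - 1*41² = -255696 - 1*1681 = -255696 - 1681 = -257377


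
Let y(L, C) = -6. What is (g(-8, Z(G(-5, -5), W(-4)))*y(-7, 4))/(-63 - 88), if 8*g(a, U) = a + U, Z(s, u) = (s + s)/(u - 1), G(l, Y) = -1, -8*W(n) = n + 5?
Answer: -14/453 ≈ -0.030905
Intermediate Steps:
W(n) = -5/8 - n/8 (W(n) = -(n + 5)/8 = -(5 + n)/8 = -5/8 - n/8)
Z(s, u) = 2*s/(-1 + u) (Z(s, u) = (2*s)/(-1 + u) = 2*s/(-1 + u))
g(a, U) = U/8 + a/8 (g(a, U) = (a + U)/8 = (U + a)/8 = U/8 + a/8)
(g(-8, Z(G(-5, -5), W(-4)))*y(-7, 4))/(-63 - 88) = (((2*(-1)/(-1 + (-5/8 - 1/8*(-4))))/8 + (1/8)*(-8))*(-6))/(-63 - 88) = (((2*(-1)/(-1 + (-5/8 + 1/2)))/8 - 1)*(-6))/(-151) = (((2*(-1)/(-1 - 1/8))/8 - 1)*(-6))*(-1/151) = (((2*(-1)/(-9/8))/8 - 1)*(-6))*(-1/151) = (((2*(-1)*(-8/9))/8 - 1)*(-6))*(-1/151) = (((1/8)*(16/9) - 1)*(-6))*(-1/151) = ((2/9 - 1)*(-6))*(-1/151) = -7/9*(-6)*(-1/151) = (14/3)*(-1/151) = -14/453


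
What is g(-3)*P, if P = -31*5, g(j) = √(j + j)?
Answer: -155*I*√6 ≈ -379.67*I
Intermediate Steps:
g(j) = √2*√j (g(j) = √(2*j) = √2*√j)
P = -155
g(-3)*P = (√2*√(-3))*(-155) = (√2*(I*√3))*(-155) = (I*√6)*(-155) = -155*I*√6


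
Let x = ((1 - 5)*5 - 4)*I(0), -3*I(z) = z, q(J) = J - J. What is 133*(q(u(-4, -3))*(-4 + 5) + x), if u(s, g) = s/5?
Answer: 0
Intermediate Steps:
u(s, g) = s/5 (u(s, g) = s*(⅕) = s/5)
q(J) = 0
I(z) = -z/3
x = 0 (x = ((1 - 5)*5 - 4)*(-⅓*0) = (-4*5 - 4)*0 = (-20 - 4)*0 = -24*0 = 0)
133*(q(u(-4, -3))*(-4 + 5) + x) = 133*(0*(-4 + 5) + 0) = 133*(0*1 + 0) = 133*(0 + 0) = 133*0 = 0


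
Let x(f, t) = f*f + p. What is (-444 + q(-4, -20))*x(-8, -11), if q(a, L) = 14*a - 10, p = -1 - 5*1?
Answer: -29580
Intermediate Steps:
p = -6 (p = -1 - 5 = -6)
x(f, t) = -6 + f² (x(f, t) = f*f - 6 = f² - 6 = -6 + f²)
q(a, L) = -10 + 14*a
(-444 + q(-4, -20))*x(-8, -11) = (-444 + (-10 + 14*(-4)))*(-6 + (-8)²) = (-444 + (-10 - 56))*(-6 + 64) = (-444 - 66)*58 = -510*58 = -29580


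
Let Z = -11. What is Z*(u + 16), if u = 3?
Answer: -209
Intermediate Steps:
Z*(u + 16) = -11*(3 + 16) = -11*19 = -209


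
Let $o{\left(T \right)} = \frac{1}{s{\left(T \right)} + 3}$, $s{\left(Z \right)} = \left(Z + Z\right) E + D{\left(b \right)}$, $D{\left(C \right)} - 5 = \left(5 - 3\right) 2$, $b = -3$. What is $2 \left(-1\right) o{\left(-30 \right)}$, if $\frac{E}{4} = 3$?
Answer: $\frac{1}{354} \approx 0.0028249$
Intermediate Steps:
$E = 12$ ($E = 4 \cdot 3 = 12$)
$D{\left(C \right)} = 9$ ($D{\left(C \right)} = 5 + \left(5 - 3\right) 2 = 5 + 2 \cdot 2 = 5 + 4 = 9$)
$s{\left(Z \right)} = 9 + 24 Z$ ($s{\left(Z \right)} = \left(Z + Z\right) 12 + 9 = 2 Z 12 + 9 = 24 Z + 9 = 9 + 24 Z$)
$o{\left(T \right)} = \frac{1}{12 + 24 T}$ ($o{\left(T \right)} = \frac{1}{\left(9 + 24 T\right) + 3} = \frac{1}{12 + 24 T}$)
$2 \left(-1\right) o{\left(-30 \right)} = 2 \left(-1\right) \frac{1}{12 \left(1 + 2 \left(-30\right)\right)} = - 2 \frac{1}{12 \left(1 - 60\right)} = - 2 \frac{1}{12 \left(-59\right)} = - 2 \cdot \frac{1}{12} \left(- \frac{1}{59}\right) = \left(-2\right) \left(- \frac{1}{708}\right) = \frac{1}{354}$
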